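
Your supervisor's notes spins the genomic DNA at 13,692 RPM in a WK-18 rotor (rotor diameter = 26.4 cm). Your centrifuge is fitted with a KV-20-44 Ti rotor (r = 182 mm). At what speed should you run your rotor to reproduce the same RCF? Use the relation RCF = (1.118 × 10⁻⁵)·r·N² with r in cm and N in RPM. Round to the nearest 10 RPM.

Original rotor: r = 26.4 / 2 = 13.2 cm
RCF = 1.118 × 10⁻⁵ × r × N²
RCF_original = 1.118 × 10⁻⁵ × 13.2 × (13692)² = 1.118 × 10⁻⁵ × 13.2 × 187,470,864 ≈ 27,666.2 × g
Your rotor: r = 182 mm = 18.2 cm
27,666.2 = 1.118 × 10⁻⁵ × 18.2 × N²
N² = 27,666.2 / (20.3476 × 10⁻⁵) = 135,967,878
N ≈ √135,967,878 ≈ 11,660.5

11660 RPM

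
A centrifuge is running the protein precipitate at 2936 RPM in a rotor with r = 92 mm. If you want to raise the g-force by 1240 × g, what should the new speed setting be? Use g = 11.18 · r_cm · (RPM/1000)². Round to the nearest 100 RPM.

≈ 4500 RPM

r = 92 mm = 9.2 cm
Current RCF = 11.18 × 9.2 × (2.936)² = 11.18 × 9.2 × 8.620096 ≈ 886.6 × g
Target RCF = 886.6 + 1,240 = 2,126.6 × g
(N/1000)² = 2,126.6 / 102.856 = 20.67551
N = 1000 × √20.67551 ≈ 4,547.0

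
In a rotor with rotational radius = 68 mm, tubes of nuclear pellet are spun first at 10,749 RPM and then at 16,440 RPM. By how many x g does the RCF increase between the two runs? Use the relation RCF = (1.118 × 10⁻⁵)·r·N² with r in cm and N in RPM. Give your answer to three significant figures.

≈ 11800 x g

r = 68 mm = 6.8 cm
RCF₁ = 1.118 × 10⁻⁵ × 6.8 × (10749)² = 1.118 × 10⁻⁵ × 6.8 × 115,541,001 ≈ 8,783.9 × g
RCF₂ = 1.118 × 10⁻⁵ × 6.8 × (16440)² = 1.118 × 10⁻⁵ × 6.8 × 270,273,600 ≈ 20,547.3 × g
Increase = 20,547.3 − 8,783.9 = 11,763.4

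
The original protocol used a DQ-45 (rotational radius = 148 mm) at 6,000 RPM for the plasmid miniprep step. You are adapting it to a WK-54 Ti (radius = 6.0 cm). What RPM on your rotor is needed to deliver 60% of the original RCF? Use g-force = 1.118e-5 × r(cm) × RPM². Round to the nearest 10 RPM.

Original rotor: r = 148 mm = 14.8 cm
RCF_original = 1.118 × 10⁻⁵ × 14.8 × (6000)² = 1.118 × 10⁻⁵ × 14.8 × 36,000,000 ≈ 5,956.7 × g
Target RCF = 0.6 × 5,956.7 ≈ 3,574 × g
3,574 = 1.118 × 10⁻⁵ × 6 × N²
N² = 3,574 / (6.708 × 10⁻⁵) = 53,279,666
N ≈ √53,279,666 ≈ 7,299.3

7300 RPM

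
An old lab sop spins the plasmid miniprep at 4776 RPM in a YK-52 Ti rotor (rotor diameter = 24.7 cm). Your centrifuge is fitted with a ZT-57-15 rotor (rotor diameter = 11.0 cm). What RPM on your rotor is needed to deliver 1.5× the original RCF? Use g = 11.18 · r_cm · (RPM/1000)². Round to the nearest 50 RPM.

8750 RPM

Original rotor: r = 24.7 / 2 = 12.35 cm
RCF_original = 11.18 × 12.35 × (4.776)² = 11.18 × 12.35 × 22.810176 ≈ 3,149.5 × g
Target RCF = 1.5 × 3,149.5 ≈ 4,724.2 × g
Your rotor: r = 11.0 / 2 = 5.5 cm
4,724.2 = 11.18 × 5.5 × (N/1000)²
(N/1000)² = 4,724.2 / 61.49 = 76.82875
N = 1000 × √76.82875 ≈ 8,765.2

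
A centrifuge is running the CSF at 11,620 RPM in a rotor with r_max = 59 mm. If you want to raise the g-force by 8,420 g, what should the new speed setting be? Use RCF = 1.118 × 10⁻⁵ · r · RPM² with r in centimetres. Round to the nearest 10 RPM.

r = 59 mm = 5.9 cm
Current RCF = 1.118 × 10⁻⁵ × 5.9 × (11620)² = 1.118 × 10⁻⁵ × 5.9 × 135,024,400 ≈ 8,906.5 × g
Target RCF = 8,906.5 + 8,420 = 17,326.5 × g
N² = 17,326.5 / (6.5962 × 10⁻⁵) = 262,673,964
N ≈ √262,673,964 ≈ 16,207.2

16210 RPM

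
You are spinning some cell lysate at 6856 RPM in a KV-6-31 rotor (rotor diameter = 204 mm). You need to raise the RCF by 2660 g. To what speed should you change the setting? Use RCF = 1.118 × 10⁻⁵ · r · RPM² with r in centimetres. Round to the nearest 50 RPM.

r = 204 mm / 2 = 102 mm = 10.2 cm
Current RCF = 1.118 × 10⁻⁵ × 10.2 × (6856)² = 1.118 × 10⁻⁵ × 10.2 × 47,004,736 ≈ 5,360.2 × g
Target RCF = 5,360.2 + 2,660 = 8,020.2 × g
N² = 8,020.2 / (11.4036 × 10⁻⁵) = 70,330,422
N ≈ √70,330,422 ≈ 8,386.3

≈ 8400 RPM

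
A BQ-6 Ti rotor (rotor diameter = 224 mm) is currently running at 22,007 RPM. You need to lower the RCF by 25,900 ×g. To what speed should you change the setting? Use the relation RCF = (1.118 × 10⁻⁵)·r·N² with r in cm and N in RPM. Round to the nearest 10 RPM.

N₂ ≈ 16660 RPM

r = 224 mm / 2 = 112 mm = 11.2 cm
Current RCF = 1.118 × 10⁻⁵ × 11.2 × (22007)² = 1.118 × 10⁻⁵ × 11.2 × 484,308,049 ≈ 60,643.1 × g
Target RCF = 60,643.1 − 25,900 = 34,743.1 × g
N² = 34,743.1 / (12.5216 × 10⁻⁵) = 277,465,340
N ≈ √277,465,340 ≈ 16,657.3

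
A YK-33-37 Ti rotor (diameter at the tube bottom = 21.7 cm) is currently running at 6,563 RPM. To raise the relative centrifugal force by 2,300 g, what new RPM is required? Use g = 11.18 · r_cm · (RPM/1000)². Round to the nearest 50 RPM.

7900 RPM

r = 21.7 / 2 = 10.85 cm
Current RCF = 11.18 × 10.85 × (6.563)² = 11.18 × 10.85 × 43.072969 ≈ 5,224.9 × g
Target RCF = 5,224.9 + 2,300 = 7,524.9 × g
(N/1000)² = 7,524.9 / 121.303 = 62.03392
N = 1000 × √62.03392 ≈ 7,876.2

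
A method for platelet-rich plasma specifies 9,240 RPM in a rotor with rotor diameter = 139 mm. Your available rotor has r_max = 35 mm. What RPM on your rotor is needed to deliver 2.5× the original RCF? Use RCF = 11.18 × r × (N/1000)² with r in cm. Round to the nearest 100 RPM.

Original rotor: r = 139 mm / 2 = 69.5 mm = 6.95 cm
RCF_original = 11.18 × 6.95 × (9.24)² = 11.18 × 6.95 × 85.3776 ≈ 6,633.9 × g
Target RCF = 2.5 × 6,633.9 ≈ 16,584.8 × g
Your rotor: r = 35 mm = 3.5 cm
16,584.8 = 11.18 × 3.5 × (N/1000)²
(N/1000)² = 16,584.8 / 39.13 = 423.8385
N = 1000 × √423.8385 ≈ 20,587.3

20600 RPM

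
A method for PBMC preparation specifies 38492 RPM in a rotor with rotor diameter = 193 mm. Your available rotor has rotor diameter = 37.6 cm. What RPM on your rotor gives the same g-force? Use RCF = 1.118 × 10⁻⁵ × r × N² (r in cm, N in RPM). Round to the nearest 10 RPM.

≈ 27580 RPM

Original rotor: r = 193 mm / 2 = 96.5 mm = 9.65 cm
RCF_original = 1.118 × 10⁻⁵ × 9.65 × (38492)² = 1.118 × 10⁻⁵ × 9.65 × 1,481,634,064 ≈ 159,849.1 × g
Your rotor: r = 37.6 / 2 = 18.8 cm
159,849.1 = 1.118 × 10⁻⁵ × 18.8 × N²
N² = 159,849.1 / (21.0184 × 10⁻⁵) = 760,519,830
N ≈ √760,519,830 ≈ 27,577.5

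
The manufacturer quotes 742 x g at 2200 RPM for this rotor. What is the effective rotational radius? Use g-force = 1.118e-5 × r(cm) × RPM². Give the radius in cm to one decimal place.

≈ 13.7 cm

742 = 1.118 × 10⁻⁵ × r × (2200)²
r = 742 / (1.118 × 10⁻⁵ × 4,840,000) = 742 / 54.1112 ≈ 13.713 cm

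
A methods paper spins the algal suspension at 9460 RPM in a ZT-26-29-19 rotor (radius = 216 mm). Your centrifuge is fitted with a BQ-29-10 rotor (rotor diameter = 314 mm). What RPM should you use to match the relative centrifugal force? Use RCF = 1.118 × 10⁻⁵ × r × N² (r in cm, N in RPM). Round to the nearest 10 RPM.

11100 RPM

Original rotor: r = 216 mm = 21.6 cm
RCF = 1.118 × 10⁻⁵ × r × N²
RCF_original = 1.118 × 10⁻⁵ × 21.6 × (9460)² = 1.118 × 10⁻⁵ × 21.6 × 89,491,600 ≈ 21,611.1 × g
Your rotor: r = 314 mm / 2 = 157 mm = 15.7 cm
21,611.1 = 1.118 × 10⁻⁵ × 15.7 × N²
N² = 21,611.1 / (17.5526 × 10⁻⁵) = 123,121,931
N ≈ √123,121,931 ≈ 11,096.0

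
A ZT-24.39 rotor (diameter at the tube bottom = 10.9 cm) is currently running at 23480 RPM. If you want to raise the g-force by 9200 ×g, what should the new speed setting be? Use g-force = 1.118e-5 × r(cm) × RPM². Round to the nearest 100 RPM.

r = 10.9 / 2 = 5.45 cm
Current RCF = 1.118 × 10⁻⁵ × 5.45 × (23480)² = 1.118 × 10⁻⁵ × 5.45 × 551,310,400 ≈ 33,591.9 × g
Target RCF = 33,591.9 + 9,200 = 42,791.9 × g
N² = 42,791.9 / (6.0931 × 10⁻⁵) = 702,300,963
N ≈ √702,300,963 ≈ 26,501.0

26500 RPM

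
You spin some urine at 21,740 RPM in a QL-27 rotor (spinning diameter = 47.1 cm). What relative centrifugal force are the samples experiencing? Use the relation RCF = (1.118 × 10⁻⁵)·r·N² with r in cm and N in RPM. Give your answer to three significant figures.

124000 g

r = 47.1 / 2 = 23.55 cm
RCF = 1.118 × 10⁻⁵ × 23.55 × (21740)² = 1.118 × 10⁻⁵ × 23.55 × 472,627,600 ≈ 124,437.6 × g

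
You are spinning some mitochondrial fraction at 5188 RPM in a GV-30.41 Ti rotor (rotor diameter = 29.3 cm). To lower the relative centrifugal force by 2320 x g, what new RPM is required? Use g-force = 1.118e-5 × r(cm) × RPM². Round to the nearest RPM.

r = 29.3 / 2 = 14.65 cm
Current RCF = 1.118 × 10⁻⁵ × 14.65 × (5188)² = 1.118 × 10⁻⁵ × 14.65 × 26,915,344 ≈ 4,408.4 × g
Target RCF = 4,408.4 − 2,320 = 2,088.4 × g
N² = 2,088.4 / (16.3787 × 10⁻⁵) = 12,750,707
N ≈ √12,750,707 ≈ 3,570.8

N₂ ≈ 3571 RPM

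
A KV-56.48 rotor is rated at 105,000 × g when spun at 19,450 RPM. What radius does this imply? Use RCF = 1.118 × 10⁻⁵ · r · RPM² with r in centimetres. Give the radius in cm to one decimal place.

r ≈ 24.8 cm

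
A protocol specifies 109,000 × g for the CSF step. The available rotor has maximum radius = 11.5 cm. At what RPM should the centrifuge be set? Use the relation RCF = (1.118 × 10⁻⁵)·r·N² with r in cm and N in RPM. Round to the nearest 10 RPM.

RCF = 1.118 × 10⁻⁵ × r × N²
109,000 = 1.118 × 10⁻⁵ × 11.5 × N²
N² = 109,000 / (12.857 × 10⁻⁵) = 847,787,198
N ≈ √847,787,198 ≈ 29,116.8

29120 RPM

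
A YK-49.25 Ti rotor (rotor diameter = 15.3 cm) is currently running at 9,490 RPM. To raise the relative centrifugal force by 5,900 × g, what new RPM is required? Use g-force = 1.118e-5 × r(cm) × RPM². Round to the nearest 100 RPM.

12600 RPM

r = 15.3 / 2 = 7.65 cm
Current RCF = 1.118 × 10⁻⁵ × 7.65 × (9490)² = 1.118 × 10⁻⁵ × 7.65 × 90,060,100 ≈ 7,702.6 × g
Target RCF = 7,702.6 + 5,900 = 13,602.6 × g
N² = 13,602.6 / (8.5527 × 10⁻⁵) = 159,044,512
N ≈ √159,044,512 ≈ 12,611.3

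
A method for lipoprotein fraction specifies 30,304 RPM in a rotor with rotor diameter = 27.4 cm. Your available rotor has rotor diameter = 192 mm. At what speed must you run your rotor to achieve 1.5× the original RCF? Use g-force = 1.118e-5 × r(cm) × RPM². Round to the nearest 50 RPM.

≈ 44350 RPM

Original rotor: r = 27.4 / 2 = 13.7 cm
RCF_original = 1.118 × 10⁻⁵ × 13.7 × (30304)² = 1.118 × 10⁻⁵ × 13.7 × 918,332,416 ≈ 140,657.3 × g
Target RCF = 1.5 × 140,657.3 ≈ 210,985.9 × g
Your rotor: r = 192 mm / 2 = 96 mm = 9.6 cm
210,985.9 = 1.118 × 10⁻⁵ × 9.6 × N²
N² = 210,985.9 / (10.7328 × 10⁻⁵) = 1,965,804,823
N ≈ √1,965,804,823 ≈ 44,337.4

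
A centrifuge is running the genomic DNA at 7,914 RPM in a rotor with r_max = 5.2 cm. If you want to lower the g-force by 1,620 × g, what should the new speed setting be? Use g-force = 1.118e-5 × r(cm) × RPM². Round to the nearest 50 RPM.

Current RCF = 1.118 × 10⁻⁵ × 5.2 × (7914)² = 1.118 × 10⁻⁵ × 5.2 × 62,631,396 ≈ 3,641.1 × g
Target RCF = 3,641.1 − 1,620 = 2,021.1 × g
N² = 2,021.1 / (5.8136 × 10⁻⁵) = 34,765,034
N ≈ √34,765,034 ≈ 5,896.2

5900 RPM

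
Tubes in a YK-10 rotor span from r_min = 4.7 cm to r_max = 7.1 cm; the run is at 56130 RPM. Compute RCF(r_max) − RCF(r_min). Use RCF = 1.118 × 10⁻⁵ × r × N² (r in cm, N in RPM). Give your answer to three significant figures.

RCF_max = 1.118 × 10⁻⁵ × 7.1 × (56130)² = 1.118 × 10⁻⁵ × 7.1 × 3,150,576,900 ≈ 250,086.5 × g
RCF_min = 1.118 × 10⁻⁵ × 4.7 × (56130)² = 1.118 × 10⁻⁵ × 4.7 × 3,150,576,900 ≈ 165,550.2 × g
ΔRCF = 250,086.5 − 165,550.2 = 84,536.3

≈ 84500 x g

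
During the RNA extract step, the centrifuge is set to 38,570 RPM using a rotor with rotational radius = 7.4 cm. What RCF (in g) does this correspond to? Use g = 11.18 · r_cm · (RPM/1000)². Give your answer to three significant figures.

≈ 123000 g

RCF = 11.18 × r × (N/1000)²
RCF = 11.18 × 7.4 × (38.57)² = 11.18 × 7.4 × 1,487.6449 ≈ 123,075.8 × g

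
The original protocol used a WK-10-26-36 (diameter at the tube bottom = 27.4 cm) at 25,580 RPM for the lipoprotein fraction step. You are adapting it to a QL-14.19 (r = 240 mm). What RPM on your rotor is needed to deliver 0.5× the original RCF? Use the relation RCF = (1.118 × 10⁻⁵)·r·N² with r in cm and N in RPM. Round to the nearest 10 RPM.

Original rotor: r = 27.4 / 2 = 13.7 cm
RCF = 1.118 × 10⁻⁵ × r × N²
RCF_original = 1.118 × 10⁻⁵ × 13.7 × (25580)² = 1.118 × 10⁻⁵ × 13.7 × 654,336,400 ≈ 100,222.1 × g
Target RCF = 0.5 × 100,222.1 ≈ 50,111.1 × g
Your rotor: r = 240 mm = 24.0 cm
50,111.1 = 1.118 × 10⁻⁵ × 24 × N²
N² = 50,111.1 / (26.832 × 10⁻⁵) = 186,758,721
N ≈ √186,758,721 ≈ 13,666.0

≈ 13670 RPM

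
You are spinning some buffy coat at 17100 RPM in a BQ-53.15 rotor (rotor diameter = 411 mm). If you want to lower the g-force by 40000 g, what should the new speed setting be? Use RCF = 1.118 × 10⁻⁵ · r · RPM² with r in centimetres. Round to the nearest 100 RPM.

N₂ ≈ 10900 RPM

r = 411 mm / 2 = 205.5 mm = 20.55 cm
Current RCF = 1.118 × 10⁻⁵ × 20.55 × (17100)² = 1.118 × 10⁻⁵ × 20.55 × 292,410,000 ≈ 67,180.9 × g
Target RCF = 67,180.9 − 40,000 = 27,180.9 × g
N² = 27,180.9 / (22.9749 × 10⁻⁵) = 118,306,935
N ≈ √118,306,935 ≈ 10,876.9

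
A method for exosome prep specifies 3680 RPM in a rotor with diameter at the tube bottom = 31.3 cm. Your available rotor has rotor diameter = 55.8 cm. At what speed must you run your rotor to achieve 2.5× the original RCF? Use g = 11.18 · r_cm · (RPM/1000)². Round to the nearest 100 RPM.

Original rotor: r = 31.3 / 2 = 15.65 cm
RCF = 11.18 × r × (N/1000)²
RCF_original = 11.18 × 15.65 × (3.68)² = 11.18 × 15.65 × 13.5424 ≈ 2,369.5 × g
Target RCF = 2.5 × 2,369.5 ≈ 5,923.8 × g
Your rotor: r = 55.8 / 2 = 27.9 cm
5,923.8 = 11.18 × 27.9 × (N/1000)²
(N/1000)² = 5,923.8 / 311.922 = 18.99129
N = 1000 × √18.99129 ≈ 4,357.9

4400 RPM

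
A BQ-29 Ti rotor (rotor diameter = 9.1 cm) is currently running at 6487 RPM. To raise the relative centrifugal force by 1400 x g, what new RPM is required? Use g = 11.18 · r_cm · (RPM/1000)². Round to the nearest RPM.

r = 9.1 / 2 = 4.55 cm
Current RCF = 11.18 × 4.55 × (6.487)² = 11.18 × 4.55 × 42.081169 ≈ 2,140.6 × g
Target RCF = 2,140.6 + 1,400 = 3,540.6 × g
(N/1000)² = 3,540.6 / 50.869 = 69.60231
N = 1000 × √69.60231 ≈ 8,342.8

≈ 8343 RPM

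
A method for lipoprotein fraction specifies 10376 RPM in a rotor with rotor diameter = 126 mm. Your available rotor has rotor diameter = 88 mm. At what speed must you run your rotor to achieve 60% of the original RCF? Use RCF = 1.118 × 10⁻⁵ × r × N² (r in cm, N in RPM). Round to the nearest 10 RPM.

9620 RPM

Original rotor: r = 126 mm / 2 = 63 mm = 6.3 cm
RCF_original = 1.118 × 10⁻⁵ × 6.3 × (10376)² = 1.118 × 10⁻⁵ × 6.3 × 107,661,376 ≈ 7,583 × g
Target RCF = 0.6 × 7,583 ≈ 4,549.8 × g
Your rotor: r = 88 mm / 2 = 44 mm = 4.4 cm
4,549.8 = 1.118 × 10⁻⁵ × 4.4 × N²
N² = 4,549.8 / (4.9192 × 10⁻⁵) = 92,490,649
N ≈ √92,490,649 ≈ 9,617.2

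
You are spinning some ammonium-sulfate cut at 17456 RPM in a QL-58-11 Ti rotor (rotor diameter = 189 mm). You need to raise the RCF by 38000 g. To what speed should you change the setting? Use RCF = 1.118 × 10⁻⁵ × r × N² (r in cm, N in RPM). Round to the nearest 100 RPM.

r = 189 mm / 2 = 94.5 mm = 9.45 cm
Current RCF = 1.118 × 10⁻⁵ × 9.45 × (17456)² = 1.118 × 10⁻⁵ × 9.45 × 304,711,936 ≈ 32,193.1 × g
Target RCF = 32,193.1 + 38,000 = 70,193.1 × g
N² = 70,193.1 / (10.5651 × 10⁻⁵) = 664,386,518
N ≈ √664,386,518 ≈ 25,775.7

25800 RPM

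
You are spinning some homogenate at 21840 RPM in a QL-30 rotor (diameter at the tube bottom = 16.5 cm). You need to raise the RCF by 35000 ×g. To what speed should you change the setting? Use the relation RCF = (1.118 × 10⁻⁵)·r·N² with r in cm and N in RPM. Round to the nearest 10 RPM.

29270 RPM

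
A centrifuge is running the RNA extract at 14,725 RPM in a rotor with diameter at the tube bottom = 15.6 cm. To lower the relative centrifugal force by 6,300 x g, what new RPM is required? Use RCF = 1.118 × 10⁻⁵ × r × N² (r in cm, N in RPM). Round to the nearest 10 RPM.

≈ 12020 RPM

r = 15.6 / 2 = 7.8 cm
Current RCF = 1.118 × 10⁻⁵ × 7.8 × (14725)² = 1.118 × 10⁻⁵ × 7.8 × 216,825,625 ≈ 18,908.1 × g
Target RCF = 18,908.1 − 6,300 = 12,608.1 × g
N² = 12,608.1 / (8.7204 × 10⁻⁵) = 144,581,671
N ≈ √144,581,671 ≈ 12,024.2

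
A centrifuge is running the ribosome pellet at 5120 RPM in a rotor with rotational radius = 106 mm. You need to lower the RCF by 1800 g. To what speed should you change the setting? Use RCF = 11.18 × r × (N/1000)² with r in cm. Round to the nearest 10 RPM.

r = 106 mm = 10.6 cm
Current RCF = 11.18 × 10.6 × (5.12)² = 11.18 × 10.6 × 26.2144 ≈ 3,106.6 × g
Target RCF = 3,106.6 − 1,800 = 1,306.6 × g
(N/1000)² = 1,306.6 / 118.508 = 11.02542
N = 1000 × √11.02542 ≈ 3,320.5

N₂ ≈ 3320 RPM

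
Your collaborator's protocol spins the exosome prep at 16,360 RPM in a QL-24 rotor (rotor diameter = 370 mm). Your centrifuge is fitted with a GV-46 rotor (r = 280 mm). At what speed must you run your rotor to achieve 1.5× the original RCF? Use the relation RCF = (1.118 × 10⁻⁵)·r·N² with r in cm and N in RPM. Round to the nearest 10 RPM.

Original rotor: r = 370 mm / 2 = 185 mm = 18.5 cm
RCF_original = 1.118 × 10⁻⁵ × 18.5 × (16360)² = 1.118 × 10⁻⁵ × 18.5 × 267,649,600 ≈ 55,358 × g
Target RCF = 1.5 × 55,358 ≈ 83,037 × g
Your rotor: r = 280 mm = 28.0 cm
83,037 = 1.118 × 10⁻⁵ × 28 × N²
N² = 83,037 / (31.304 × 10⁻⁵) = 265,260,031
N ≈ √265,260,031 ≈ 16,286.8

≈ 16290 RPM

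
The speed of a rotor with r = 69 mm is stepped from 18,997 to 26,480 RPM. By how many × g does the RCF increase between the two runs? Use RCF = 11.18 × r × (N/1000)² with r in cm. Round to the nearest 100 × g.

≈ 26300 × g

r = 69 mm = 6.9 cm
RCF₁ = 11.18 × 6.9 × (18.997)² = 11.18 × 6.9 × 360.886009 ≈ 27,839.5 × g
RCF₂ = 11.18 × 6.9 × (26.48)² = 11.18 × 6.9 × 701.1904 ≈ 54,091.2 × g
Increase = 54,091.2 − 27,839.5 = 26,251.7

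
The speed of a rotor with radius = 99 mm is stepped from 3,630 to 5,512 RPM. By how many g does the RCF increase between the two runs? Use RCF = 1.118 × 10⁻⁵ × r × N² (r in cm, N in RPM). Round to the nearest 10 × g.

≈ 1900 g

r = 99 mm = 9.9 cm
RCF₁ = 1.118 × 10⁻⁵ × 9.9 × (3630)² = 1.118 × 10⁻⁵ × 9.9 × 13,176,900 ≈ 1,458.4 × g
RCF₂ = 1.118 × 10⁻⁵ × 9.9 × (5512)² = 1.118 × 10⁻⁵ × 9.9 × 30,382,144 ≈ 3,362.8 × g
Increase = 3,362.8 − 1,458.4 = 1,904.4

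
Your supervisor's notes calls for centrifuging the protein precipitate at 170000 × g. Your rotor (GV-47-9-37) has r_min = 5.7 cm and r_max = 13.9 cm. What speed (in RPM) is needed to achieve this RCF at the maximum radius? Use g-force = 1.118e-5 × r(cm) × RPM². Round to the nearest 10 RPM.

33070 RPM

Use r_max = 13.9 cm.
170,000 = 1.118 × 10⁻⁵ × 13.9 × N²
N² = 170,000 / (15.5402 × 10⁻⁵) = 1,093,937,015
N ≈ √1,093,937,015 ≈ 33,074.7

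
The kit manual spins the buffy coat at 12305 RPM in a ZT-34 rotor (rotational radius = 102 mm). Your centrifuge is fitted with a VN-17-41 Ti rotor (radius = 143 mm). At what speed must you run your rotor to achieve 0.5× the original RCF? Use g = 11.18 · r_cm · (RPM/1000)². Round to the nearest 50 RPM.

7350 RPM

Original rotor: r = 102 mm = 10.2 cm
RCF_original = 11.18 × 10.2 × (12.305)² = 11.18 × 10.2 × 151.413025 ≈ 17,266.5 × g
Target RCF = 0.5 × 17,266.5 ≈ 8,633.2 × g
Your rotor: r = 143 mm = 14.3 cm
8,633.2 = 11.18 × 14.3 × (N/1000)²
(N/1000)² = 8,633.2 / 159.874 = 54.00003
N = 1000 × √54.00003 ≈ 7,348.5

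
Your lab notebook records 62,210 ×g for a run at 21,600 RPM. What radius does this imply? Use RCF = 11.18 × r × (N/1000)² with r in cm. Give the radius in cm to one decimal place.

RCF = 11.18 × r × (N/1000)²
62210 = 11.18 × r × (21.6)²
r = 62210 / (11.18 × 466.56) = 62210 / 5216.141 ≈ 11.926 cm

r ≈ 11.9 cm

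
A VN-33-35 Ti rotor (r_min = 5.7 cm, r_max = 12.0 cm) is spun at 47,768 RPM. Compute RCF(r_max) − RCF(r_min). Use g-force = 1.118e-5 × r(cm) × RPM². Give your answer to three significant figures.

≈ 161000 x g

RCF_max = 1.118 × 10⁻⁵ × 12 × (47768)² = 1.118 × 10⁻⁵ × 12 × 2,281,781,824 ≈ 306,123.8 × g
RCF_min = 1.118 × 10⁻⁵ × 5.7 × (47768)² = 1.118 × 10⁻⁵ × 5.7 × 2,281,781,824 ≈ 145,408.8 × g
ΔRCF = 306,123.8 − 145,408.8 = 160,715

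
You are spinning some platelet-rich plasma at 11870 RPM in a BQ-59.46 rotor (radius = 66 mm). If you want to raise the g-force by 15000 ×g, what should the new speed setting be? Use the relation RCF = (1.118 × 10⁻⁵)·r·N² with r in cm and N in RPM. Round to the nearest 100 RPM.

N₂ ≈ 18600 RPM

r = 66 mm = 6.6 cm
Current RCF = 1.118 × 10⁻⁵ × 6.6 × (11870)² = 1.118 × 10⁻⁵ × 6.6 × 140,896,900 ≈ 10,396.5 × g
Target RCF = 10,396.5 + 15,000 = 25,396.5 × g
N² = 25,396.5 / (7.3788 × 10⁻⁵) = 344,181,981
N ≈ √344,181,981 ≈ 18,552.1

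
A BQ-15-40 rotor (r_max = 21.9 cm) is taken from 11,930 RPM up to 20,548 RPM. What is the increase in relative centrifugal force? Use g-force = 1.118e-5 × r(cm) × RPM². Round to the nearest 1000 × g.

RCF₁ = 1.118 × 10⁻⁵ × 21.9 × (11930)² = 1.118 × 10⁻⁵ × 21.9 × 142,324,900 ≈ 34,847.1 × g
RCF₂ = 1.118 × 10⁻⁵ × 21.9 × (20548)² = 1.118 × 10⁻⁵ × 21.9 × 422,220,304 ≈ 103,377.3 × g
Increase = 103,377.3 − 34,847.1 = 68,530.2

69000 ×g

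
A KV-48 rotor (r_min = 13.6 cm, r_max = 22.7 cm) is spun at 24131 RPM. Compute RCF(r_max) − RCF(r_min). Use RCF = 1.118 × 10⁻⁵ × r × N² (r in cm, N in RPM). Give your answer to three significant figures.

59200 × g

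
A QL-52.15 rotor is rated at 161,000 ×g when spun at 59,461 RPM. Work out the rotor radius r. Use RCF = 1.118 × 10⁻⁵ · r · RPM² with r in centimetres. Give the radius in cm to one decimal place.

161000 = 1.118 × 10⁻⁵ × r × (59461)²
r = 161000 / (1.118 × 10⁻⁵ × 3,535,610,521) = 161000 / 39528.13 ≈ 4.073 cm

r ≈ 4.1 cm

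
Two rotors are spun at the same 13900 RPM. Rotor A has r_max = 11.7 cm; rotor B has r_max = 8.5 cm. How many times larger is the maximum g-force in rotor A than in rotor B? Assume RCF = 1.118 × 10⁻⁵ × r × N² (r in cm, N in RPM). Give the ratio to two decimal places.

1.38

At fixed N, RCF ∝ r, so RCF_A/RCF_B = r_A/r_B = 11.7 / 8.5 = 1.3765.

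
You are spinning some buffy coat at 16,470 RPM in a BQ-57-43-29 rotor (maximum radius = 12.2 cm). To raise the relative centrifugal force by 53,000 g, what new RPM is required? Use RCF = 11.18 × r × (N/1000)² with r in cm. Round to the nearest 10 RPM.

25690 RPM

Current RCF = 11.18 × 12.2 × (16.47)² = 11.18 × 12.2 × 271.2609 ≈ 36,998.9 × g
Target RCF = 36,998.9 + 53,000 = 89,998.9 × g
(N/1000)² = 89,998.9 / 136.396 = 659.8353
N = 1000 × √659.8353 ≈ 25,687.3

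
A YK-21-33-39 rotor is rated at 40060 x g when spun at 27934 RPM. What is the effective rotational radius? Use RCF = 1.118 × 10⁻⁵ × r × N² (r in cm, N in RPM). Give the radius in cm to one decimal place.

r ≈ 4.6 cm

40060 = 1.118 × 10⁻⁵ × r × (27934)²
r = 40060 / (1.118 × 10⁻⁵ × 780,308,356) = 40060 / 8723.847 ≈ 4.592 cm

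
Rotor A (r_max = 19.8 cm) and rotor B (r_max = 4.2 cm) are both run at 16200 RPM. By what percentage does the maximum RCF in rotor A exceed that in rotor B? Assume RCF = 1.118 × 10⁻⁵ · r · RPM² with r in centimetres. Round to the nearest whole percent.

At equal RPM, RCF scales linearly with r: ratio = 19.8 / 4.2 = 4.7143.
So rotor A delivers 371.4% more g-force.

371%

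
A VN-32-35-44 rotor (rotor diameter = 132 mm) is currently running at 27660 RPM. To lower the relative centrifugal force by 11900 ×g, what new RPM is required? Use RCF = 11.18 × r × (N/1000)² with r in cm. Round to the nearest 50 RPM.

r = 132 mm / 2 = 66 mm = 6.6 cm
Current RCF = 11.18 × 6.6 × (27.66)² = 11.18 × 6.6 × 765.0756 ≈ 56,453.4 × g
Target RCF = 56,453.4 − 11,900 = 44,553.4 × g
(N/1000)² = 44,553.4 / 73.788 = 603.8028
N = 1000 × √603.8028 ≈ 24,572.4

N₂ ≈ 24550 RPM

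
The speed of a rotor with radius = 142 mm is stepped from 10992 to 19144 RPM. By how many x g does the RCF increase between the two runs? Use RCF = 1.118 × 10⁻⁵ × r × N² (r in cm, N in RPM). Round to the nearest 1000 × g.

≈ 39000 x g

r = 142 mm = 14.2 cm
RCF₁ = 1.118 × 10⁻⁵ × 14.2 × (10992)² = 1.118 × 10⁻⁵ × 14.2 × 120,824,064 ≈ 19,181.5 × g
RCF₂ = 1.118 × 10⁻⁵ × 14.2 × (19144)² = 1.118 × 10⁻⁵ × 14.2 × 366,492,736 ≈ 58,182.9 × g
Increase = 58,182.9 − 19,181.5 = 39,001.4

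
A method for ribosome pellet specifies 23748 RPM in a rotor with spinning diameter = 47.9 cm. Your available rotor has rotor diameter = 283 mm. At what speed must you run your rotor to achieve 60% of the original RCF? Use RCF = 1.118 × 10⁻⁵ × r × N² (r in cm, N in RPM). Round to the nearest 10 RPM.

≈ 23930 RPM

Original rotor: r = 47.9 / 2 = 23.95 cm
RCF_original = 1.118 × 10⁻⁵ × 23.95 × (23748)² = 1.118 × 10⁻⁵ × 23.95 × 563,967,504 ≈ 151,008.5 × g
Target RCF = 0.6 × 151,008.5 ≈ 90,605.1 × g
Your rotor: r = 283 mm / 2 = 141.5 mm = 14.15 cm
90,605.1 = 1.118 × 10⁻⁵ × 14.15 × N²
N² = 90,605.1 / (15.8197 × 10⁻⁵) = 572,735,893
N ≈ √572,735,893 ≈ 23,931.9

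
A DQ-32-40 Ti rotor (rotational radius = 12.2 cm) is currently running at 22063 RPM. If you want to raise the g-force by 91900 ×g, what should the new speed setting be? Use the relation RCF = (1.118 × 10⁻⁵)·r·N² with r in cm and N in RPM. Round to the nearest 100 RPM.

Current RCF = 1.118 × 10⁻⁵ × 12.2 × (22063)² = 1.118 × 10⁻⁵ × 12.2 × 486,775,969 ≈ 66,394.3 × g
Target RCF = 66,394.3 + 91,900 = 158,294.3 × g
N² = 158,294.3 / (13.6396 × 10⁻⁵) = 1,160,549,430
N ≈ √1,160,549,430 ≈ 34,066.8

N₂ ≈ 34100 RPM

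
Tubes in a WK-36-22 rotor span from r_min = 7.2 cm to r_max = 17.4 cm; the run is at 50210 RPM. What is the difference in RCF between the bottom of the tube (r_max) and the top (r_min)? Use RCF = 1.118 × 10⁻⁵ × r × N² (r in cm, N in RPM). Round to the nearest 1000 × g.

287000 x g

ΔRCF = 1.118 × 10⁻⁵ × (r_max − r_min) × N² = 1.118 × 10⁻⁵ × 10.2 × 2,521,044,100 ≈ 287,489.8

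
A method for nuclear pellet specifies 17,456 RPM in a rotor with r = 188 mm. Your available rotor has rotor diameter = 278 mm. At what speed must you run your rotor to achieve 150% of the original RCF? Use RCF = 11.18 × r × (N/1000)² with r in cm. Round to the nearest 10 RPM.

≈ 24860 RPM

Original rotor: r = 188 mm = 18.8 cm
RCF_original = 11.18 × 18.8 × (17.456)² = 11.18 × 18.8 × 304.711936 ≈ 64,045.6 × g
Target RCF = 1.5 × 64,045.6 ≈ 96,068.4 × g
Your rotor: r = 278 mm / 2 = 139 mm = 13.9 cm
96,068.4 = 11.18 × 13.9 × (N/1000)²
(N/1000)² = 96,068.4 / 155.402 = 618.1928
N = 1000 × √618.1928 ≈ 24,863.5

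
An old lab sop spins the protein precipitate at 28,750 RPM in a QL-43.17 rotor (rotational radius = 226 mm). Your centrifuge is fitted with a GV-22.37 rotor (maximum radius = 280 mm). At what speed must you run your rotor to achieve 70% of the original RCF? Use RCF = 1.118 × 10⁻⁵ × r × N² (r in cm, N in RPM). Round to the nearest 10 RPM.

Original rotor: r = 226 mm = 22.6 cm
RCF_original = 1.118 × 10⁻⁵ × 22.6 × (28750)² = 1.118 × 10⁻⁵ × 22.6 × 826,562,500 ≈ 208,845.9 × g
Target RCF = 0.7 × 208,845.9 ≈ 146,192.1 × g
Your rotor: r = 280 mm = 28.0 cm
146,192.1 = 1.118 × 10⁻⁵ × 28 × N²
N² = 146,192.1 / (31.304 × 10⁻⁵) = 467,007,731
N ≈ √467,007,731 ≈ 21,610.4

≈ 21610 RPM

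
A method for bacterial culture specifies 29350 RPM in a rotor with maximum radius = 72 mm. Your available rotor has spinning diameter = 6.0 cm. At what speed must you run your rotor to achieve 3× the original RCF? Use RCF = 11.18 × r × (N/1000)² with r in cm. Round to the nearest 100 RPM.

Original rotor: r = 72 mm = 7.2 cm
RCF_original = 11.18 × 7.2 × (29.35)² = 11.18 × 7.2 × 861.4225 ≈ 69,341.1 × g
Target RCF = 3 × 69,341.1 ≈ 208,023.3 × g
Your rotor: r = 6.0 / 2 = 3 cm
208,023.3 = 11.18 × 3 × (N/1000)²
(N/1000)² = 208,023.3 / 33.54 = 6202.245
N = 1000 × √6202.245 ≈ 78,754.3

78800 RPM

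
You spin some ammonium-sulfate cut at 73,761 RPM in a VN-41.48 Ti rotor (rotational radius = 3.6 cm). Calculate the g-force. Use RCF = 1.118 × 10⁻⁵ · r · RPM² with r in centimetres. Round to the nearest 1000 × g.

RCF ≈ 219000 ×g

RCF = 1.118 × 10⁻⁵ × 3.6 × (73761)² = 1.118 × 10⁻⁵ × 3.6 × 5,440,685,121 ≈ 218,976.7 × g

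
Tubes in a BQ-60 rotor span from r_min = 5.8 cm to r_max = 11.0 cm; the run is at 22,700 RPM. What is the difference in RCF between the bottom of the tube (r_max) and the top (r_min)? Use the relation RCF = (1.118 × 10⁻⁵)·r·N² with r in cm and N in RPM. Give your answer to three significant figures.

RCF_max = 1.118 × 10⁻⁵ × 11 × (22700)² = 1.118 × 10⁻⁵ × 11 × 515,290,000 ≈ 63,370.4 × g
RCF_min = 1.118 × 10⁻⁵ × 5.8 × (22700)² = 1.118 × 10⁻⁵ × 5.8 × 515,290,000 ≈ 33,413.5 × g
ΔRCF = 63,370.4 − 33,413.5 = 29,956.9

ΔRCF ≈ 30000 × g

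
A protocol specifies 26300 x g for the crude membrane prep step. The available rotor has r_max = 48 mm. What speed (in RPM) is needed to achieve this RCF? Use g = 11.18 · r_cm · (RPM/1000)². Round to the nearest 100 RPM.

≈ 22100 RPM

r = 48 mm = 4.8 cm
RCF = 11.18 × r × (N/1000)²
26,300 = 11.18 × 4.8 × (N/1000)²
(N/1000)² = 26,300 / 53.664 = 490.0865
N = 1000 × √490.0865 ≈ 22,137.9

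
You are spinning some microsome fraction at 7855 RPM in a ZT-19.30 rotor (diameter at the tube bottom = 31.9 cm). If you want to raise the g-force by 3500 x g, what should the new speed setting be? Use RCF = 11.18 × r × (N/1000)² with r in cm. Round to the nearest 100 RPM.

≈ 9000 RPM

r = 31.9 / 2 = 15.95 cm
Current RCF = 11.18 × 15.95 × (7.855)² = 11.18 × 15.95 × 61.701025 ≈ 11,002.6 × g
Target RCF = 11,002.6 + 3,500 = 14,502.6 × g
(N/1000)² = 14,502.6 / 178.321 = 81.32862
N = 1000 × √81.32862 ≈ 9,018.2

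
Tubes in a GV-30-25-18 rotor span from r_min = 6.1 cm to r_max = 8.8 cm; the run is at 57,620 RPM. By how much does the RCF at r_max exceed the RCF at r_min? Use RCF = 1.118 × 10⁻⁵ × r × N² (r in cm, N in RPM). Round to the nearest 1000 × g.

100000 g

RCF_max = 1.118 × 10⁻⁵ × 8.8 × (57620)² = 1.118 × 10⁻⁵ × 8.8 × 3,320,064,400 ≈ 326,641.2 × g
RCF_min = 1.118 × 10⁻⁵ × 6.1 × (57620)² = 1.118 × 10⁻⁵ × 6.1 × 3,320,064,400 ≈ 226,421.8 × g
ΔRCF = 326,641.2 − 226,421.8 = 100,219.4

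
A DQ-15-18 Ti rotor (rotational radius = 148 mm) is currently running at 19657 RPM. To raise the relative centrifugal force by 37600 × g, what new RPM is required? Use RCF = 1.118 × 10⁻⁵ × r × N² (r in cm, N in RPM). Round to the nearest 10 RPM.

r = 148 mm = 14.8 cm
Current RCF = 1.118 × 10⁻⁵ × 14.8 × (19657)² = 1.118 × 10⁻⁵ × 14.8 × 386,397,649 ≈ 63,934.9 × g
Target RCF = 63,934.9 + 37,600 = 101,534.9 × g
N² = 101,534.9 / (16.5464 × 10⁻⁵) = 613,637,408
N ≈ √613,637,408 ≈ 24,771.7

≈ 24770 RPM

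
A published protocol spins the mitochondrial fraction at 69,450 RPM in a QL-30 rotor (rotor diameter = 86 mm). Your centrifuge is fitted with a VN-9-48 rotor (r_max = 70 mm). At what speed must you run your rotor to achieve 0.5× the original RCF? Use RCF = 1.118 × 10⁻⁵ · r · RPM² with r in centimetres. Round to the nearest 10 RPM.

38490 RPM

Original rotor: r = 86 mm / 2 = 43 mm = 4.3 cm
RCF = 1.118 × 10⁻⁵ × r × N²
RCF_original = 1.118 × 10⁻⁵ × 4.3 × (69450)² = 1.118 × 10⁻⁵ × 4.3 × 4,823,302,500 ≈ 231,875.4 × g
Target RCF = 0.5 × 231,875.4 ≈ 115,937.7 × g
Your rotor: r = 70 mm = 7.0 cm
115,937.7 = 1.118 × 10⁻⁵ × 7 × N²
N² = 115,937.7 / (7.826 × 10⁻⁵) = 1,481,442,627
N ≈ √1,481,442,627 ≈ 38,489.5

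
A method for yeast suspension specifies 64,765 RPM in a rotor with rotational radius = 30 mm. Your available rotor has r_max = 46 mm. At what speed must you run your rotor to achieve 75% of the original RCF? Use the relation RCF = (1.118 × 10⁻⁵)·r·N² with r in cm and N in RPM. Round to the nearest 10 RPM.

45300 RPM

Original rotor: r = 30 mm = 3.0 cm
RCF_original = 1.118 × 10⁻⁵ × 3 × (64765)² = 1.118 × 10⁻⁵ × 3 × 4,194,505,225 ≈ 140,683.7 × g
Target RCF = 0.75 × 140,683.7 ≈ 105,512.8 × g
Your rotor: r = 46 mm = 4.6 cm
105,512.8 = 1.118 × 10⁻⁵ × 4.6 × N²
N² = 105,512.8 / (5.1428 × 10⁻⁵) = 2,051,660,574
N ≈ √2,051,660,574 ≈ 45,295.3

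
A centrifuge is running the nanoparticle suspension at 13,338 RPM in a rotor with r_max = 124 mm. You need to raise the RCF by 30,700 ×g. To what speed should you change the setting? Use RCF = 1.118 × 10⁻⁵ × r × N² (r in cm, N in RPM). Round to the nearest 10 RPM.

19980 RPM

r = 124 mm = 12.4 cm
Current RCF = 1.118 × 10⁻⁵ × 12.4 × (13338)² = 1.118 × 10⁻⁵ × 12.4 × 177,902,244 ≈ 24,662.9 × g
Target RCF = 24,662.9 + 30,700 = 55,362.9 × g
N² = 55,362.9 / (13.8632 × 10⁻⁵) = 399,351,521
N ≈ √399,351,521 ≈ 19,983.8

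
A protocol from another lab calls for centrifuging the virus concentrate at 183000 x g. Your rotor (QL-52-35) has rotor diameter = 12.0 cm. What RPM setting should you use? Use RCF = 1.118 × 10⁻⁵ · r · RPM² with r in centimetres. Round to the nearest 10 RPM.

r = 12.0 / 2 = 6 cm
183,000 = 1.118 × 10⁻⁵ × 6 × N²
N² = 183,000 / (6.708 × 10⁻⁵) = 2,728,085,868
N ≈ √2,728,085,868 ≈ 52,231.1

N ≈ 52230 RPM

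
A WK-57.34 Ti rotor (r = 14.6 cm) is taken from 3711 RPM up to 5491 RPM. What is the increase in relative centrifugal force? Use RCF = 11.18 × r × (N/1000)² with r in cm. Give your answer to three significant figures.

≈ 2670 g

RCF₁ = 11.18 × 14.6 × (3.711)² = 11.18 × 14.6 × 13.771521 ≈ 2,247.9 × g
RCF₂ = 11.18 × 14.6 × (5.491)² = 11.18 × 14.6 × 30.151081 ≈ 4,921.5 × g
Increase = 4,921.5 − 2,247.9 = 2,673.6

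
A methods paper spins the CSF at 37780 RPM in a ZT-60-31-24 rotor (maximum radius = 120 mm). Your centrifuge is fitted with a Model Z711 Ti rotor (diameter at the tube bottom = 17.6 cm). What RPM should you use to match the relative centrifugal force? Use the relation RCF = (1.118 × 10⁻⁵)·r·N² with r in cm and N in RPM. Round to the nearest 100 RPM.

Original rotor: r = 120 mm = 12.0 cm
RCF = 1.118 × 10⁻⁵ × r × N²
RCF_original = 1.118 × 10⁻⁵ × 12 × (37780)² = 1.118 × 10⁻⁵ × 12 × 1,427,328,400 ≈ 191,490.4 × g
Your rotor: r = 17.6 / 2 = 8.8 cm
191,490.4 = 1.118 × 10⁻⁵ × 8.8 × N²
N² = 191,490.4 / (9.8384 × 10⁻⁵) = 1,946,357,131
N ≈ √1,946,357,131 ≈ 44,117.5

44100 RPM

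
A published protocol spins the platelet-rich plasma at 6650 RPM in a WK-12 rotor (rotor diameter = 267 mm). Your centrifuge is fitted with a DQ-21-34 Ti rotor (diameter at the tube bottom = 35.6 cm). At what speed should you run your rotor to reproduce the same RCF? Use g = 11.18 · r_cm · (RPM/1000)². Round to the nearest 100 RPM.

≈ 5800 RPM

Original rotor: r = 267 mm / 2 = 133.5 mm = 13.35 cm
RCF_original = 11.18 × 13.35 × (6.65)² = 11.18 × 13.35 × 44.2225 ≈ 6,600.3 × g
Your rotor: r = 35.6 / 2 = 17.8 cm
6,600.3 = 11.18 × 17.8 × (N/1000)²
(N/1000)² = 6,600.3 / 199.004 = 33.16667
N = 1000 × √33.16667 ≈ 5,759.1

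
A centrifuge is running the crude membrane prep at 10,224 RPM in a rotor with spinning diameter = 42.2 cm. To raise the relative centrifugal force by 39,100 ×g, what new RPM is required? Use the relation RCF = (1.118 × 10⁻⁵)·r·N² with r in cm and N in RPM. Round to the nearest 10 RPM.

16440 RPM

r = 42.2 / 2 = 21.1 cm
Current RCF = 1.118 × 10⁻⁵ × 21.1 × (10224)² = 1.118 × 10⁻⁵ × 21.1 × 104,530,176 ≈ 24,658.5 × g
Target RCF = 24,658.5 + 39,100 = 63,758.5 × g
N² = 63,758.5 / (23.5898 × 10⁻⁵) = 270,279,952
N ≈ √270,279,952 ≈ 16,440.2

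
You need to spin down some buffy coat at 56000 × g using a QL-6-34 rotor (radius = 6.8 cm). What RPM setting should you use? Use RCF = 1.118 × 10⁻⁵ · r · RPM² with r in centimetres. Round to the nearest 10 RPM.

RCF = 1.118 × 10⁻⁵ × r × N²
56,000 = 1.118 × 10⁻⁵ × 6.8 × N²
N² = 56,000 / (7.6024 × 10⁻⁵) = 736,609,492
N ≈ √736,609,492 ≈ 27,140.6

27140 RPM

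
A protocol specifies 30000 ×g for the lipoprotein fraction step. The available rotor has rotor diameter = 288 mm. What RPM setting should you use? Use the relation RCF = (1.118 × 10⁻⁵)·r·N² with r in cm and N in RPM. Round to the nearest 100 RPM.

N ≈ 13700 RPM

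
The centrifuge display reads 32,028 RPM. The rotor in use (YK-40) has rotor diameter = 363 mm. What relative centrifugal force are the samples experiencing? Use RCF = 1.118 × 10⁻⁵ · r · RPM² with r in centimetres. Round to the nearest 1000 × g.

≈ 208000 g

r = 363 mm / 2 = 181.5 mm = 18.15 cm
RCF = 1.118 × 10⁻⁵ × 18.15 × (32028)² = 1.118 × 10⁻⁵ × 18.15 × 1,025,792,784 ≈ 208,150.8 × g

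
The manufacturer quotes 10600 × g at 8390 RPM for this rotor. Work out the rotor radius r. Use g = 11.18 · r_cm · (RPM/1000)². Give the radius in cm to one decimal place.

10600 = 11.18 × r × (8.39)²
r = 10600 / (11.18 × 70.3921) = 10600 / 786.9837 ≈ 13.469 cm

13.5 cm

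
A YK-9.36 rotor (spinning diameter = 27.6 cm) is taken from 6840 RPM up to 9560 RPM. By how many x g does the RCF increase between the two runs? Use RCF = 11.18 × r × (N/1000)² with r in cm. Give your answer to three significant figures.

r = 27.6 / 2 = 13.8 cm
RCF₁ = 11.18 × 13.8 × (6.84)² = 11.18 × 13.8 × 46.7856 ≈ 7,218.3 × g
RCF₂ = 11.18 × 13.8 × (9.56)² = 11.18 × 13.8 × 91.3936 ≈ 14,100.6 × g
Increase = 14,100.6 − 7,218.3 = 6,882.3

6880 x g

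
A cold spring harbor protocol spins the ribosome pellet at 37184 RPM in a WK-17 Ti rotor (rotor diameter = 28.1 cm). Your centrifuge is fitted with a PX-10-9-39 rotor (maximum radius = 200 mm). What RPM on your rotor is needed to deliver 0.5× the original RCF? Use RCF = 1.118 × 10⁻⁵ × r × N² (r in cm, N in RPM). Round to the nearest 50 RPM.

Original rotor: r = 28.1 / 2 = 14.05 cm
RCF = 1.118 × 10⁻⁵ × r × N²
RCF_original = 1.118 × 10⁻⁵ × 14.05 × (37184)² = 1.118 × 10⁻⁵ × 14.05 × 1,382,649,856 ≈ 217,185.3 × g
Target RCF = 0.5 × 217,185.3 ≈ 108,592.6 × g
Your rotor: r = 200 mm = 20.0 cm
108,592.6 = 1.118 × 10⁻⁵ × 20 × N²
N² = 108,592.6 / (22.36 × 10⁻⁵) = 485,655,635
N ≈ √485,655,635 ≈ 22,037.6

≈ 22050 RPM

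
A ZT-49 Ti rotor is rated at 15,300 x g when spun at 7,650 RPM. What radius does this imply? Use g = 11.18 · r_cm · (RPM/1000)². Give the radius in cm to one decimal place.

23.4 cm

RCF = 11.18 × r × (N/1000)²
15300 = 11.18 × r × (7.65)²
r = 15300 / (11.18 × 58.5225) = 15300 / 654.2816 ≈ 23.384 cm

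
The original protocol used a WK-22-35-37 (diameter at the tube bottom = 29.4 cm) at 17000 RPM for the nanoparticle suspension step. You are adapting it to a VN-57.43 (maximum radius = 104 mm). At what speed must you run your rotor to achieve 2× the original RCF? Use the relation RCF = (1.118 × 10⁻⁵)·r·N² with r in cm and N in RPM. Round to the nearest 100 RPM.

Original rotor: r = 29.4 / 2 = 14.7 cm
RCF_original = 1.118 × 10⁻⁵ × 14.7 × (17000)² = 1.118 × 10⁻⁵ × 14.7 × 289,000,000 ≈ 47,496 × g
Target RCF = 2 × 47,496 ≈ 94,992 × g
Your rotor: r = 104 mm = 10.4 cm
94,992 = 1.118 × 10⁻⁵ × 10.4 × N²
N² = 94,992 / (11.6272 × 10⁻⁵) = 816,980,872
N ≈ √816,980,872 ≈ 28,582.9

28600 RPM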